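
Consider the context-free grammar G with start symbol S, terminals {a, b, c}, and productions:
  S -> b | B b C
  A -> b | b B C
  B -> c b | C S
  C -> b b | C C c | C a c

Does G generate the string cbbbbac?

yes

S ⇒ BbC ⇒ cbbC ⇒ cbbCac ⇒ cbbbbac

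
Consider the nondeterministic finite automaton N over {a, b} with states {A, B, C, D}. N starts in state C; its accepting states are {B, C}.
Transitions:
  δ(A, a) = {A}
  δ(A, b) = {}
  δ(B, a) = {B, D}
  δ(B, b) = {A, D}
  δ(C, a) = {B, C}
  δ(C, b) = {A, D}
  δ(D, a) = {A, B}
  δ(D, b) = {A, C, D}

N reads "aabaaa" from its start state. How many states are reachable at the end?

Start: {C}
read a: {B, C}
read a: {B, C, D}
read b: {A, C, D}
read a: {A, B, C}
read a: {A, B, C, D}
read a: {A, B, C, D}
Final reachable set {A, B, C, D} has 4 states.

4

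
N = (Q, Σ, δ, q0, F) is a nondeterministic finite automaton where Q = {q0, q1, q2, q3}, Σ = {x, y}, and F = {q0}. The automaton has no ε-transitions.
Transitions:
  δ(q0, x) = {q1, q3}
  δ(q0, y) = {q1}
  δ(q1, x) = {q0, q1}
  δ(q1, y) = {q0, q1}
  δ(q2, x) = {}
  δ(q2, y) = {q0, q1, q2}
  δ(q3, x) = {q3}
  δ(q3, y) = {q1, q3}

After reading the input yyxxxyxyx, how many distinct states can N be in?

3

Start: {q0}
read y: {q1}
read y: {q0, q1}
read x: {q0, q1, q3}
read x: {q0, q1, q3}
read x: {q0, q1, q3}
read y: {q0, q1, q3}
read x: {q0, q1, q3}
read y: {q0, q1, q3}
read x: {q0, q1, q3}
Final reachable set {q0, q1, q3} has 3 states.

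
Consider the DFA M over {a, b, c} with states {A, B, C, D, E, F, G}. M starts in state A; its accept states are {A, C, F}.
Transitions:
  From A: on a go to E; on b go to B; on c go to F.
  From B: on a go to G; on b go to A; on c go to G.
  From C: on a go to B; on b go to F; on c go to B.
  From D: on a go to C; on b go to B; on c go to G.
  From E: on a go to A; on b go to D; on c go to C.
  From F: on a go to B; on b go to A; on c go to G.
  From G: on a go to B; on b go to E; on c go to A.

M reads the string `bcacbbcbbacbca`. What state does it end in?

A --b--> B
B --c--> G
G --a--> B
B --c--> G
G --b--> E
E --b--> D
D --c--> G
G --b--> E
E --b--> D
D --a--> C
C --c--> B
B --b--> A
A --c--> F
F --a--> B

B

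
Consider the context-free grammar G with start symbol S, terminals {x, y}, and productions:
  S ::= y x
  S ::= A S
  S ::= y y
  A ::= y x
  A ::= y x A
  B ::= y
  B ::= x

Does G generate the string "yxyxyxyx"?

yes

S ⇒ AS ⇒ yxS ⇒ yxAS ⇒ yxyxAS ⇒ yxyxyxS ⇒ yxyxyxyx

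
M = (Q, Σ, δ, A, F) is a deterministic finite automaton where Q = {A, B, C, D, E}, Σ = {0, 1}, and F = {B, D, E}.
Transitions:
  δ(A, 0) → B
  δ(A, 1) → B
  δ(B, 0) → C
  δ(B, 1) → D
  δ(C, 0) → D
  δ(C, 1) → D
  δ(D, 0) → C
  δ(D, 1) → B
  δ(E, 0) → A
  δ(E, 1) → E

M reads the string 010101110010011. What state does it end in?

D

A --0--> B
B --1--> D
D --0--> C
C --1--> D
D --0--> C
C --1--> D
D --1--> B
B --1--> D
D --0--> C
C --0--> D
D --1--> B
B --0--> C
C --0--> D
D --1--> B
B --1--> D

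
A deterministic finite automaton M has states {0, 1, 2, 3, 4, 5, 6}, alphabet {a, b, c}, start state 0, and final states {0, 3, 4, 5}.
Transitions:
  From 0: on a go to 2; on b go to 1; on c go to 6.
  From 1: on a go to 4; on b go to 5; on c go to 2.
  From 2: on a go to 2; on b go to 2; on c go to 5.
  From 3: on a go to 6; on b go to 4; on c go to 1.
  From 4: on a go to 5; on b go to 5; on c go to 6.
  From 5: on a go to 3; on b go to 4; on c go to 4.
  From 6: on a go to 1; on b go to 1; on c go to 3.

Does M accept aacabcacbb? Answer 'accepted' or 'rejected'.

rejected

0 --a--> 2
2 --a--> 2
2 --c--> 5
5 --a--> 3
3 --b--> 4
4 --c--> 6
6 --a--> 1
1 --c--> 2
2 --b--> 2
2 --b--> 2
End in state 2, which is not an accepting state.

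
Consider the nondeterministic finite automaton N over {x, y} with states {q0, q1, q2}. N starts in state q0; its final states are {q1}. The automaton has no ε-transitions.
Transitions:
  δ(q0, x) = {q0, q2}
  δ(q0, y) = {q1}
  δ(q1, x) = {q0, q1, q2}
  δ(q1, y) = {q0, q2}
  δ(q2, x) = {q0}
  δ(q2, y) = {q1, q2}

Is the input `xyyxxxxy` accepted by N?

Start: {q0}
read x: {q0, q2}
read y: {q1, q2}
read y: {q0, q1, q2}
read x: {q0, q1, q2}
read x: {q0, q1, q2}
read x: {q0, q1, q2}
read x: {q0, q1, q2}
read y: {q0, q1, q2}
Reachable ∩ accepting = {q1} — nonempty.

accepted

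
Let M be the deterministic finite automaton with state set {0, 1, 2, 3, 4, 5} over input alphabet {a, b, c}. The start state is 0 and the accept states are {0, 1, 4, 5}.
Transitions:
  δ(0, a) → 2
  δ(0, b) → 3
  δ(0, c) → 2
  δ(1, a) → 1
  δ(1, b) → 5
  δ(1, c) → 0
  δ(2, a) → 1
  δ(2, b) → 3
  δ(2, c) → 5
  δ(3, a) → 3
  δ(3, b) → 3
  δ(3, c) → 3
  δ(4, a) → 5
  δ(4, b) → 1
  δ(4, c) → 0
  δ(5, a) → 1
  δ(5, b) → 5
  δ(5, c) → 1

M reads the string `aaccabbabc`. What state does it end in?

0 --a--> 2
2 --a--> 1
1 --c--> 0
0 --c--> 2
2 --a--> 1
1 --b--> 5
5 --b--> 5
5 --a--> 1
1 --b--> 5
5 --c--> 1

1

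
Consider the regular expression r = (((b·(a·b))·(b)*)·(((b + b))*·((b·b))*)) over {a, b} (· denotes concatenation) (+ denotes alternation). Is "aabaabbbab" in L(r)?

No split of aabaabbbab into u·v has ((b·(a·b))·(b)*) matching u and (((b+b))*·((b·b))*) matching v.

no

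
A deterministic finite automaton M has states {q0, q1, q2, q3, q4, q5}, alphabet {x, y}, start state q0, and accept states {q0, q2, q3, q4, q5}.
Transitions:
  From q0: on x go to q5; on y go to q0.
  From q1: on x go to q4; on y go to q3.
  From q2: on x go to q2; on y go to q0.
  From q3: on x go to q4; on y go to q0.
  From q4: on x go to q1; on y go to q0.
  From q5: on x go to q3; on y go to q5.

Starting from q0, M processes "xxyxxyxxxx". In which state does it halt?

q0 --x--> q5
q5 --x--> q3
q3 --y--> q0
q0 --x--> q5
q5 --x--> q3
q3 --y--> q0
q0 --x--> q5
q5 --x--> q3
q3 --x--> q4
q4 --x--> q1

q1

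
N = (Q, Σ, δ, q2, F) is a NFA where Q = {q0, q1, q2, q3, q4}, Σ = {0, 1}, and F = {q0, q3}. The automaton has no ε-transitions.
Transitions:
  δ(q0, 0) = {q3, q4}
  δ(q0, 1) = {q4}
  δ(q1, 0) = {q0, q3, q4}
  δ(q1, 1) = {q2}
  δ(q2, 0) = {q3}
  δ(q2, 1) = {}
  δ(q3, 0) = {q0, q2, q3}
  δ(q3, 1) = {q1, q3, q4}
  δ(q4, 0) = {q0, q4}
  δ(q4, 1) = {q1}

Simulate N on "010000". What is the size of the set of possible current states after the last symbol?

Start: {q2}
read 0: {q3}
read 1: {q1, q3, q4}
read 0: {q0, q2, q3, q4}
read 0: {q0, q2, q3, q4}
read 0: {q0, q2, q3, q4}
read 0: {q0, q2, q3, q4}
Final reachable set {q0, q2, q3, q4} has 4 states.

4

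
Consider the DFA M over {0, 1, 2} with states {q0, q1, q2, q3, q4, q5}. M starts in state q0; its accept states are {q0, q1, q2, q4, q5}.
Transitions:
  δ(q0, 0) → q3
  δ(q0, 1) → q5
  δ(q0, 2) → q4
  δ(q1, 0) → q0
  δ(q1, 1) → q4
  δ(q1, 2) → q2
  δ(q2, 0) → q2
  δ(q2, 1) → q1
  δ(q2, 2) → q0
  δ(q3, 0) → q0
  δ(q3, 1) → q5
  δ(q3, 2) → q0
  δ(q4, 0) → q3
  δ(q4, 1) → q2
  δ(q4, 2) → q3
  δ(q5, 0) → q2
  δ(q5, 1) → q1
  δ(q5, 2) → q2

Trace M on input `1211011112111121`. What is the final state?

q0 --1--> q5
q5 --2--> q2
q2 --1--> q1
q1 --1--> q4
q4 --0--> q3
q3 --1--> q5
q5 --1--> q1
q1 --1--> q4
q4 --1--> q2
q2 --2--> q0
q0 --1--> q5
q5 --1--> q1
q1 --1--> q4
q4 --1--> q2
q2 --2--> q0
q0 --1--> q5

q5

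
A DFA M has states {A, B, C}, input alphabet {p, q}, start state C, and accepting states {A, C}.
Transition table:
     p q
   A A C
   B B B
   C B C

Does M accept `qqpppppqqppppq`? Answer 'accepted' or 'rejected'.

rejected

C --q--> C
C --q--> C
C --p--> B
B --p--> B
B --p--> B
B --p--> B
B --p--> B
B --q--> B
B --q--> B
B --p--> B
B --p--> B
B --p--> B
B --p--> B
B --q--> B
End in state B, which is not an accepting state.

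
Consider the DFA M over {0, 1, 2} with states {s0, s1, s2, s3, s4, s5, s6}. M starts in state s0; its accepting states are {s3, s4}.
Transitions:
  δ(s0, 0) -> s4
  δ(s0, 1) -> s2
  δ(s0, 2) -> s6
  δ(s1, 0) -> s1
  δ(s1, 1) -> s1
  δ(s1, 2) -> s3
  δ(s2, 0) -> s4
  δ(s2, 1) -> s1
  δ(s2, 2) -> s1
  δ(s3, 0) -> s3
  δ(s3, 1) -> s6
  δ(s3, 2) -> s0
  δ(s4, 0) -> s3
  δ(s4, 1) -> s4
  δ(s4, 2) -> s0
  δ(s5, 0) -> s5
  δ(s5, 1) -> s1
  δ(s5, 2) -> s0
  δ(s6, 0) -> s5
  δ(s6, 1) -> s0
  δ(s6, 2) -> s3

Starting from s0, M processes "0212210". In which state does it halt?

s5

s0 --0--> s4
s4 --2--> s0
s0 --1--> s2
s2 --2--> s1
s1 --2--> s3
s3 --1--> s6
s6 --0--> s5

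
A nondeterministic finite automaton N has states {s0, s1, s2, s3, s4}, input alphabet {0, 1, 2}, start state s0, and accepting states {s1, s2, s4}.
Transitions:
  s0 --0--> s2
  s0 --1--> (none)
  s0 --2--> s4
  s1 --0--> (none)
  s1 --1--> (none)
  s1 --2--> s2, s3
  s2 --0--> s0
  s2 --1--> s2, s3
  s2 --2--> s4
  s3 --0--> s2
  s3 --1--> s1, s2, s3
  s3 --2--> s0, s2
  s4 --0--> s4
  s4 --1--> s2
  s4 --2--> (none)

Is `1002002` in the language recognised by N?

rejected

Start: {s0}
read 1: {}
The reachable set is empty and stays empty for the remaining 6 symbols.
Reachable ∩ accepting = {} — empty.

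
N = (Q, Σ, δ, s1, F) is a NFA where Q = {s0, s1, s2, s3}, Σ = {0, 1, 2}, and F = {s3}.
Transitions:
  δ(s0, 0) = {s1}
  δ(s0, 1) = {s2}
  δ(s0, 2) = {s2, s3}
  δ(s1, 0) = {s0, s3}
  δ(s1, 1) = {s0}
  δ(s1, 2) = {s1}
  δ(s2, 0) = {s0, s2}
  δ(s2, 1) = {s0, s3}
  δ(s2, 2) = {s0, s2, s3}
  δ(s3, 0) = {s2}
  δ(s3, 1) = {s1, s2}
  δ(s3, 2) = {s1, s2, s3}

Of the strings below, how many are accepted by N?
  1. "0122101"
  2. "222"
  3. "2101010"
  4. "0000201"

2

"0122101": accepted
"222": rejected
"2101010": rejected
"0000201": accepted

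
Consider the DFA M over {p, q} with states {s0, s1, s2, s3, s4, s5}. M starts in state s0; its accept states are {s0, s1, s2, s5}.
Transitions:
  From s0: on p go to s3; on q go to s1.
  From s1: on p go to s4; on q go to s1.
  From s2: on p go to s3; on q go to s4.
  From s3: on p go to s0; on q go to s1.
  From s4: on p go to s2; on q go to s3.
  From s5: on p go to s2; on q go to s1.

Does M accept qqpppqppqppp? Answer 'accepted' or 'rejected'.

accepted

s0 --q--> s1
s1 --q--> s1
s1 --p--> s4
s4 --p--> s2
s2 --p--> s3
s3 --q--> s1
s1 --p--> s4
s4 --p--> s2
s2 --q--> s4
s4 --p--> s2
s2 --p--> s3
s3 --p--> s0
End in state s0, which is an accepting state.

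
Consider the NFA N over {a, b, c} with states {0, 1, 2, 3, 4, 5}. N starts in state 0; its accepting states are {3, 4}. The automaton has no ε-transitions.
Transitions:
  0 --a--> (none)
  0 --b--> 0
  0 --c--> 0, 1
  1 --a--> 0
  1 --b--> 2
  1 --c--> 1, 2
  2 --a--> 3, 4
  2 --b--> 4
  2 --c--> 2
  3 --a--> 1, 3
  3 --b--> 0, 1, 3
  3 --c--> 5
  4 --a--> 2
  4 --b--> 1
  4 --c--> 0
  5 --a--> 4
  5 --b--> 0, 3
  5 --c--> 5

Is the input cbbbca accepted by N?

accepted

Start: {0}
read c: {0, 1}
read b: {0, 2}
read b: {0, 4}
read b: {0, 1}
read c: {0, 1, 2}
read a: {0, 3, 4}
Reachable ∩ accepting = {3, 4} — nonempty.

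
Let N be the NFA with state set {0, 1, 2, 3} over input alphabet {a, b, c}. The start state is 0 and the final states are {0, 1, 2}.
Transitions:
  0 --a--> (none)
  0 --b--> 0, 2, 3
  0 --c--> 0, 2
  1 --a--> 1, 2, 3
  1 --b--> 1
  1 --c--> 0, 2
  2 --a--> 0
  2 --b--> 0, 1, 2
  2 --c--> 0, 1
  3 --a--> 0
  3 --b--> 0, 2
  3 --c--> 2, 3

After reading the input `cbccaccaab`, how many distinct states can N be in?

Start: {0}
read c: {0, 2}
read b: {0, 1, 2, 3}
read c: {0, 1, 2, 3}
read c: {0, 1, 2, 3}
read a: {0, 1, 2, 3}
read c: {0, 1, 2, 3}
read c: {0, 1, 2, 3}
read a: {0, 1, 2, 3}
read a: {0, 1, 2, 3}
read b: {0, 1, 2, 3}
Final reachable set {0, 1, 2, 3} has 4 states.

4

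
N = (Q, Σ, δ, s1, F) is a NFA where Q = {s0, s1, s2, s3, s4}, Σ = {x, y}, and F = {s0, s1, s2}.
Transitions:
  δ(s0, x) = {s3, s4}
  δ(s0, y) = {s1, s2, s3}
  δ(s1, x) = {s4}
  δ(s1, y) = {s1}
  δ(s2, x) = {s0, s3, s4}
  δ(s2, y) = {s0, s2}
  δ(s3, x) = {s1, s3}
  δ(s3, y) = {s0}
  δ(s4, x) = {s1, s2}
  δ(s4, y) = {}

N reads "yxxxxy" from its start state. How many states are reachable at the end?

Start: {s1}
read y: {s1}
read x: {s4}
read x: {s1, s2}
read x: {s0, s3, s4}
read x: {s1, s2, s3, s4}
read y: {s0, s1, s2}
Final reachable set {s0, s1, s2} has 3 states.

3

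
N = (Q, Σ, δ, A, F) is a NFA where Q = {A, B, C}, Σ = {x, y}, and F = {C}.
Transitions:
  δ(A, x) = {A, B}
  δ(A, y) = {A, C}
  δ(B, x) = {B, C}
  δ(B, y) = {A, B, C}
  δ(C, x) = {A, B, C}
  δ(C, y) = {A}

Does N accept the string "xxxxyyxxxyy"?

accepted

Start: {A}
read x: {A, B}
read x: {A, B, C}
read x: {A, B, C}
read x: {A, B, C}
read y: {A, B, C}
read y: {A, B, C}
read x: {A, B, C}
read x: {A, B, C}
read x: {A, B, C}
read y: {A, B, C}
read y: {A, B, C}
Reachable ∩ accepting = {C} — nonempty.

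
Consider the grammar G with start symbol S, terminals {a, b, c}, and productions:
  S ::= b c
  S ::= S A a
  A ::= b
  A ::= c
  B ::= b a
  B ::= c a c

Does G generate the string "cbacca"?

no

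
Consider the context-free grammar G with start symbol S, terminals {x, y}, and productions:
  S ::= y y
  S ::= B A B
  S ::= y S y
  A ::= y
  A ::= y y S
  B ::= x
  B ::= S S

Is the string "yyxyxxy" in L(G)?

no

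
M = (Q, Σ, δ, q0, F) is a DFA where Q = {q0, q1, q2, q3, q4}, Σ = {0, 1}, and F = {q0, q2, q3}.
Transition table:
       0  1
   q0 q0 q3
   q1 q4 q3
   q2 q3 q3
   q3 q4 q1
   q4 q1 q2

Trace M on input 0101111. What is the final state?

q0 --0--> q0
q0 --1--> q3
q3 --0--> q4
q4 --1--> q2
q2 --1--> q3
q3 --1--> q1
q1 --1--> q3

q3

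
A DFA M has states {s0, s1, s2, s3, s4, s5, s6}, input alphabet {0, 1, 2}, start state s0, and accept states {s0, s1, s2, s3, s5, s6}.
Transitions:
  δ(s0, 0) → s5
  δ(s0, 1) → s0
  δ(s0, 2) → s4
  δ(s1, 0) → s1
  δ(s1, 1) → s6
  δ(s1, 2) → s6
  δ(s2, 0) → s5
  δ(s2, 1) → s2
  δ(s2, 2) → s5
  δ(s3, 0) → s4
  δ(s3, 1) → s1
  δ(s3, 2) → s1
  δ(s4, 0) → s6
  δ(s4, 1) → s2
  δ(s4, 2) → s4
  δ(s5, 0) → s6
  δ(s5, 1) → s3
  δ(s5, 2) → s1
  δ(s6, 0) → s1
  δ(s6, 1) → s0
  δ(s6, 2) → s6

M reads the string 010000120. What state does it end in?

s0 --0--> s5
s5 --1--> s3
s3 --0--> s4
s4 --0--> s6
s6 --0--> s1
s1 --0--> s1
s1 --1--> s6
s6 --2--> s6
s6 --0--> s1

s1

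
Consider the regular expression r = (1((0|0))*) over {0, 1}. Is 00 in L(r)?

no

No split of 00 into u·v has 1 matching u and ((0|0))* matching v.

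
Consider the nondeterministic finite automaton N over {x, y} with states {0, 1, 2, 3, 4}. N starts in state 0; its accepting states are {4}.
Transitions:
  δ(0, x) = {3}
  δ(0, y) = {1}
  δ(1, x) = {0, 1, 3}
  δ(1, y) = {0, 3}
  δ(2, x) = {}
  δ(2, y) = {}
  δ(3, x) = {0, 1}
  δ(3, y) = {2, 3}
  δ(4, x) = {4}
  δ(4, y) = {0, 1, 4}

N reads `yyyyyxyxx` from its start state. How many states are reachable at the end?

Start: {0}
read y: {1}
read y: {0, 3}
read y: {1, 2, 3}
read y: {0, 2, 3}
read y: {1, 2, 3}
read x: {0, 1, 3}
read y: {0, 1, 2, 3}
read x: {0, 1, 3}
read x: {0, 1, 3}
Final reachable set {0, 1, 3} has 3 states.

3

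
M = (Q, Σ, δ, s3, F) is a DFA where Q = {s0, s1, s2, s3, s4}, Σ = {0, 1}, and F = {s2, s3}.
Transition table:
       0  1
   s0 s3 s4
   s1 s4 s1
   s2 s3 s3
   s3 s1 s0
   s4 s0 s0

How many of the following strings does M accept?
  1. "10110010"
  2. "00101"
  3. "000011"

1

"10110010": accepted
"00101": rejected
"000011": rejected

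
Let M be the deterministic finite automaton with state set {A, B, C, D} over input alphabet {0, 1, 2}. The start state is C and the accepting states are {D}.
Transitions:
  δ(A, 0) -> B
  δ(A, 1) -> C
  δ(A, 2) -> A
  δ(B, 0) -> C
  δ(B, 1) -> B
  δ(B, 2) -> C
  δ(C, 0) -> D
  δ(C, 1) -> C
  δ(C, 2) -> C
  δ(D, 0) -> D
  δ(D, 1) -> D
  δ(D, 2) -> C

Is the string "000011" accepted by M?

accepted

C --0--> D
D --0--> D
D --0--> D
D --0--> D
D --1--> D
D --1--> D
End in state D, which is an accepting state.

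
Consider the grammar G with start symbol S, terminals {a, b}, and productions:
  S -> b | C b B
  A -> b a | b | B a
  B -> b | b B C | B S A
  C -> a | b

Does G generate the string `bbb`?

yes

S ⇒ CbB ⇒ bbB ⇒ bbb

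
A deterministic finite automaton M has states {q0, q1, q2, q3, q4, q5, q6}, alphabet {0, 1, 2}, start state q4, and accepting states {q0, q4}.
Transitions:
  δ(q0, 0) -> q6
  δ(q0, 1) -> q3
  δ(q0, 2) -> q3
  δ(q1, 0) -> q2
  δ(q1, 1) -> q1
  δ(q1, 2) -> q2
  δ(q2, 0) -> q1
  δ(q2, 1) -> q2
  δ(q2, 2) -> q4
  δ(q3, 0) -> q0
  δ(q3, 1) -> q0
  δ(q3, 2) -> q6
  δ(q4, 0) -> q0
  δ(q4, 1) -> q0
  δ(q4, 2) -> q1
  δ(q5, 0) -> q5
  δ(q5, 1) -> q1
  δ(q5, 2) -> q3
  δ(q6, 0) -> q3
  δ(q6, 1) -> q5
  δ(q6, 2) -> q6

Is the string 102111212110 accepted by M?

q4 --1--> q0
q0 --0--> q6
q6 --2--> q6
q6 --1--> q5
q5 --1--> q1
q1 --1--> q1
q1 --2--> q2
q2 --1--> q2
q2 --2--> q4
q4 --1--> q0
q0 --1--> q3
q3 --0--> q0
End in state q0, which is an accepting state.

accepted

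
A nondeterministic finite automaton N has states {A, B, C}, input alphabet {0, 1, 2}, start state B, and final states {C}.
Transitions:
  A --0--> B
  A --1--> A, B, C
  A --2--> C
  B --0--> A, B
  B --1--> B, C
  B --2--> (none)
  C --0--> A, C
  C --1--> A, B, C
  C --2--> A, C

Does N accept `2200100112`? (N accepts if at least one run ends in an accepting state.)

rejected

Start: {B}
read 2: {}
The reachable set is empty and stays empty for the remaining 9 symbols.
Reachable ∩ accepting = {} — empty.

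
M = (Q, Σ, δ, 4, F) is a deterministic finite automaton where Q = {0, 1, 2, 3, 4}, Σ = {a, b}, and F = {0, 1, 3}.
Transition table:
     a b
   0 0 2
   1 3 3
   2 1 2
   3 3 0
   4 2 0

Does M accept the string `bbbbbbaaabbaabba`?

4 --b--> 0
0 --b--> 2
2 --b--> 2
2 --b--> 2
2 --b--> 2
2 --b--> 2
2 --a--> 1
1 --a--> 3
3 --a--> 3
3 --b--> 0
0 --b--> 2
2 --a--> 1
1 --a--> 3
3 --b--> 0
0 --b--> 2
2 --a--> 1
End in state 1, which is an accepting state.

accepted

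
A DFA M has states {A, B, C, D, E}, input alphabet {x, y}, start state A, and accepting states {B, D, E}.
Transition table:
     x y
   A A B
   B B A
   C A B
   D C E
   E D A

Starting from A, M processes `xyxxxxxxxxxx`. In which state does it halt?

B

A --x--> A
A --y--> B
B --x--> B
B --x--> B
B --x--> B
B --x--> B
B --x--> B
B --x--> B
B --x--> B
B --x--> B
B --x--> B
B --x--> B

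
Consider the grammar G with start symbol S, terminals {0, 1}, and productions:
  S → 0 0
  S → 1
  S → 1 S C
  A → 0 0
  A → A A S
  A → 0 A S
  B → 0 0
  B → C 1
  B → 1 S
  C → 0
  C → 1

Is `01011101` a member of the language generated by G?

no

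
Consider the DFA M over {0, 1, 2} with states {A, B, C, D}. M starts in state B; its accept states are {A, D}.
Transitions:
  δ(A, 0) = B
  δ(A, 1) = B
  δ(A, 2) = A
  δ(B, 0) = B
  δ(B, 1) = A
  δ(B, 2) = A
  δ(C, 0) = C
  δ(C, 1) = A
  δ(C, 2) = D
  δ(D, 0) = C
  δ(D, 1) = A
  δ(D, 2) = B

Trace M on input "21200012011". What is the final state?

B --2--> A
A --1--> B
B --2--> A
A --0--> B
B --0--> B
B --0--> B
B --1--> A
A --2--> A
A --0--> B
B --1--> A
A --1--> B

B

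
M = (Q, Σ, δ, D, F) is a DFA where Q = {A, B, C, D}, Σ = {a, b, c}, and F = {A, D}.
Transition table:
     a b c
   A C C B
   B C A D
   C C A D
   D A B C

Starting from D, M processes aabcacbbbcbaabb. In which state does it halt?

C

D --a--> A
A --a--> C
C --b--> A
A --c--> B
B --a--> C
C --c--> D
D --b--> B
B --b--> A
A --b--> C
C --c--> D
D --b--> B
B --a--> C
C --a--> C
C --b--> A
A --b--> C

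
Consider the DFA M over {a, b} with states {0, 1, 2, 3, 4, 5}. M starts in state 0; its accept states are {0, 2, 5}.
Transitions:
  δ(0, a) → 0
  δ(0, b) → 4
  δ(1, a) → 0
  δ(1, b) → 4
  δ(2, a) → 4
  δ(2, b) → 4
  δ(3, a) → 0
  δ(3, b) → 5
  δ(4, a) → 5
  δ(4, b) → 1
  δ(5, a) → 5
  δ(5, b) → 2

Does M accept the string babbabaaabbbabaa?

accepted

0 --b--> 4
4 --a--> 5
5 --b--> 2
2 --b--> 4
4 --a--> 5
5 --b--> 2
2 --a--> 4
4 --a--> 5
5 --a--> 5
5 --b--> 2
2 --b--> 4
4 --b--> 1
1 --a--> 0
0 --b--> 4
4 --a--> 5
5 --a--> 5
End in state 5, which is an accepting state.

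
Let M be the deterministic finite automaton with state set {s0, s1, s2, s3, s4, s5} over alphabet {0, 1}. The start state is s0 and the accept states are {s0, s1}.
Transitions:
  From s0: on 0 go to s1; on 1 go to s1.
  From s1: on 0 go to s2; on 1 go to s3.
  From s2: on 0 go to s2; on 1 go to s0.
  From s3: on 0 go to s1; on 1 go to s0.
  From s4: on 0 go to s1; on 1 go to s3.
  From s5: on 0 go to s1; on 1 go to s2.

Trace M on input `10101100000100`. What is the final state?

s2

s0 --1--> s1
s1 --0--> s2
s2 --1--> s0
s0 --0--> s1
s1 --1--> s3
s3 --1--> s0
s0 --0--> s1
s1 --0--> s2
s2 --0--> s2
s2 --0--> s2
s2 --0--> s2
s2 --1--> s0
s0 --0--> s1
s1 --0--> s2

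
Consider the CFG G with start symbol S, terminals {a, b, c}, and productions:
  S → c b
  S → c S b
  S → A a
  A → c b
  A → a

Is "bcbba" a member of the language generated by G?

no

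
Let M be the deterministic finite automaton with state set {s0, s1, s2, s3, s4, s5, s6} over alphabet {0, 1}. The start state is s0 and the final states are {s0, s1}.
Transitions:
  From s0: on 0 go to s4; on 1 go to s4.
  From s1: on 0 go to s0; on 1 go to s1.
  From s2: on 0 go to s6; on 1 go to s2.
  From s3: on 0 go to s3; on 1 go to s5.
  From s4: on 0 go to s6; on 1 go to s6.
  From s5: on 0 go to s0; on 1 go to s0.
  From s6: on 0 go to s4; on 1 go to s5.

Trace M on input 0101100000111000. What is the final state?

s6

s0 --0--> s4
s4 --1--> s6
s6 --0--> s4
s4 --1--> s6
s6 --1--> s5
s5 --0--> s0
s0 --0--> s4
s4 --0--> s6
s6 --0--> s4
s4 --0--> s6
s6 --1--> s5
s5 --1--> s0
s0 --1--> s4
s4 --0--> s6
s6 --0--> s4
s4 --0--> s6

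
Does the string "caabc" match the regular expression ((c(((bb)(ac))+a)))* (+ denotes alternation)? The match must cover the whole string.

no

caabc cannot be split into zero or more pieces each matching (c(((bb)(ac))+a)).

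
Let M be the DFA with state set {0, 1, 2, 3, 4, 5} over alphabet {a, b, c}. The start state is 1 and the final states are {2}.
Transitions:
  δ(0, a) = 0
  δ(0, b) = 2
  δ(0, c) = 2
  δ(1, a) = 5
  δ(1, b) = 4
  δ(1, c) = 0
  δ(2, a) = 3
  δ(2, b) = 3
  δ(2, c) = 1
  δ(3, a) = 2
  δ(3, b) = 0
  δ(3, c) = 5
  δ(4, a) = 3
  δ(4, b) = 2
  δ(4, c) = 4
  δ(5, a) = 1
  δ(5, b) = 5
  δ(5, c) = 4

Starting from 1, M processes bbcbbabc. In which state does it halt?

1 --b--> 4
4 --b--> 2
2 --c--> 1
1 --b--> 4
4 --b--> 2
2 --a--> 3
3 --b--> 0
0 --c--> 2

2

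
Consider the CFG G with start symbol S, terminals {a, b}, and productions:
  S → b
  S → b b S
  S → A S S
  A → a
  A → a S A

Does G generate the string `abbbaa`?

no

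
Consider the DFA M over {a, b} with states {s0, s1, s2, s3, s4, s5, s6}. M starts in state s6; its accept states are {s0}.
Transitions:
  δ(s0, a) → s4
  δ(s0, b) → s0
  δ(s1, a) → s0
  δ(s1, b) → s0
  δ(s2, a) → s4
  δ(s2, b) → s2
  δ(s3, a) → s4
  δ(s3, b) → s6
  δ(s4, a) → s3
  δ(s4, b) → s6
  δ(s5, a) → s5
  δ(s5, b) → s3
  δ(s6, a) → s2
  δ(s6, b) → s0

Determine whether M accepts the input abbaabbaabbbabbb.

s6 --a--> s2
s2 --b--> s2
s2 --b--> s2
s2 --a--> s4
s4 --a--> s3
s3 --b--> s6
s6 --b--> s0
s0 --a--> s4
s4 --a--> s3
s3 --b--> s6
s6 --b--> s0
s0 --b--> s0
s0 --a--> s4
s4 --b--> s6
s6 --b--> s0
s0 --b--> s0
End in state s0, which is an accepting state.

accepted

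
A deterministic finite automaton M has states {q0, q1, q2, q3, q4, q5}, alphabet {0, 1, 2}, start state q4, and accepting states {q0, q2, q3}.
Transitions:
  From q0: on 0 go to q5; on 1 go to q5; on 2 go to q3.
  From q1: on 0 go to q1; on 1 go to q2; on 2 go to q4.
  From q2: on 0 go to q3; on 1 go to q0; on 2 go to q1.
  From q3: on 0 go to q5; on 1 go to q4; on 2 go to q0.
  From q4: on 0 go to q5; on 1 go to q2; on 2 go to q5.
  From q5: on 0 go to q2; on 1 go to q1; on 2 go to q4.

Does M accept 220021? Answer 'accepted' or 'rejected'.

accepted

q4 --2--> q5
q5 --2--> q4
q4 --0--> q5
q5 --0--> q2
q2 --2--> q1
q1 --1--> q2
End in state q2, which is an accepting state.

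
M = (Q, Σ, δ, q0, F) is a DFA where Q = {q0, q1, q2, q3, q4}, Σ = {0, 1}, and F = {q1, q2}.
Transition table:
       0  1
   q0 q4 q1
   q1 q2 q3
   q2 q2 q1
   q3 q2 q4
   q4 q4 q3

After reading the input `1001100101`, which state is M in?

q0 --1--> q1
q1 --0--> q2
q2 --0--> q2
q2 --1--> q1
q1 --1--> q3
q3 --0--> q2
q2 --0--> q2
q2 --1--> q1
q1 --0--> q2
q2 --1--> q1

q1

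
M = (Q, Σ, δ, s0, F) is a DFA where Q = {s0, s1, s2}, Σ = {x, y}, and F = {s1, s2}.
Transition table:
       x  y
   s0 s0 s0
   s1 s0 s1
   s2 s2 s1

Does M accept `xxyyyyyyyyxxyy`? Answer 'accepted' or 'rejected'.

s0 --x--> s0
s0 --x--> s0
s0 --y--> s0
s0 --y--> s0
s0 --y--> s0
s0 --y--> s0
s0 --y--> s0
s0 --y--> s0
s0 --y--> s0
s0 --y--> s0
s0 --x--> s0
s0 --x--> s0
s0 --y--> s0
s0 --y--> s0
End in state s0, which is not an accepting state.

rejected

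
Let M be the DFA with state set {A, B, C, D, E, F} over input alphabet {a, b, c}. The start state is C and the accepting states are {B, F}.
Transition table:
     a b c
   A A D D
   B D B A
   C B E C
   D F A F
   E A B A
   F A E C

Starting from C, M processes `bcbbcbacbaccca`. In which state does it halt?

B

C --b--> E
E --c--> A
A --b--> D
D --b--> A
A --c--> D
D --b--> A
A --a--> A
A --c--> D
D --b--> A
A --a--> A
A --c--> D
D --c--> F
F --c--> C
C --a--> B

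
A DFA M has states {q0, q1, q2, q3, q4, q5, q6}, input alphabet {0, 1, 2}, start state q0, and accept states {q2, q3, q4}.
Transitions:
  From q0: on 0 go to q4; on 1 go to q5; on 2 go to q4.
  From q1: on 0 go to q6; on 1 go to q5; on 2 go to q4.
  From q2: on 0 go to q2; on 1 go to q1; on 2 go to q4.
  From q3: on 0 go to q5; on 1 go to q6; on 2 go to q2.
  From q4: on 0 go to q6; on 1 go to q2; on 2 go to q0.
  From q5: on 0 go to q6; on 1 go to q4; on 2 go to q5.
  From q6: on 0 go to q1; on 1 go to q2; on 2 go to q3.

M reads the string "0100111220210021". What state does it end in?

q0 --0--> q4
q4 --1--> q2
q2 --0--> q2
q2 --0--> q2
q2 --1--> q1
q1 --1--> q5
q5 --1--> q4
q4 --2--> q0
q0 --2--> q4
q4 --0--> q6
q6 --2--> q3
q3 --1--> q6
q6 --0--> q1
q1 --0--> q6
q6 --2--> q3
q3 --1--> q6

q6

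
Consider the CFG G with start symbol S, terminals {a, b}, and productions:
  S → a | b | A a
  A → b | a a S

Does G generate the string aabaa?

yes

S ⇒ Aa ⇒ aaSa ⇒ aaAaa ⇒ aabaa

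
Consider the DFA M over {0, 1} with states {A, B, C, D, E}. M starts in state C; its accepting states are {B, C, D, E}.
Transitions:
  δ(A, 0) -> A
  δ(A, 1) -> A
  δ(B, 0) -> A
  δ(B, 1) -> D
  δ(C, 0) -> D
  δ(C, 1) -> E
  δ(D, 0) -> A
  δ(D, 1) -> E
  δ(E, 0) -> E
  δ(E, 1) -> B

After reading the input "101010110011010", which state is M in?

C --1--> E
E --0--> E
E --1--> B
B --0--> A
A --1--> A
A --0--> A
A --1--> A
A --1--> A
A --0--> A
A --0--> A
A --1--> A
A --1--> A
A --0--> A
A --1--> A
A --0--> A

A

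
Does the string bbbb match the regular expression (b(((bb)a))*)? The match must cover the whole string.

No split of bbbb into u·v has b matching u and (((bb)a))* matching v.

no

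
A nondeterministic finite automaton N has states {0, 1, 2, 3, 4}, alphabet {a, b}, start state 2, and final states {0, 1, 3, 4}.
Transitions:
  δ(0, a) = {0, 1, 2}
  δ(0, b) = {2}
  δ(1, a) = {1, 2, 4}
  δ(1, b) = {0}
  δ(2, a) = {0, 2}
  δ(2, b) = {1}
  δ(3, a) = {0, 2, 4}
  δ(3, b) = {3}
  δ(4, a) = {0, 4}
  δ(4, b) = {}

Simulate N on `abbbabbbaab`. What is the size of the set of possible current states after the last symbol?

3

Start: {2}
read a: {0, 2}
read b: {1, 2}
read b: {0, 1}
read b: {0, 2}
read a: {0, 1, 2}
read b: {0, 1, 2}
read b: {0, 1, 2}
read b: {0, 1, 2}
read a: {0, 1, 2, 4}
read a: {0, 1, 2, 4}
read b: {0, 1, 2}
Final reachable set {0, 1, 2} has 3 states.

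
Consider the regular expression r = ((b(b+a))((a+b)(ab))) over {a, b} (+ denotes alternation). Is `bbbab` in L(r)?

Split as bb·bab: (b(b+a)) matches bb and ((a+b)(ab)) matches bab.

yes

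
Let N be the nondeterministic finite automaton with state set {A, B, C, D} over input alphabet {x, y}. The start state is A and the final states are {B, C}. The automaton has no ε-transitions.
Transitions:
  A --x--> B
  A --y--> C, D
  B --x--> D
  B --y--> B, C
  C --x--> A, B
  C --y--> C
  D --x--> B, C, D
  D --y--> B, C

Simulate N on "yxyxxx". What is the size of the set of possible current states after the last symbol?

4

Start: {A}
read y: {C, D}
read x: {A, B, C, D}
read y: {B, C, D}
read x: {A, B, C, D}
read x: {A, B, C, D}
read x: {A, B, C, D}
Final reachable set {A, B, C, D} has 4 states.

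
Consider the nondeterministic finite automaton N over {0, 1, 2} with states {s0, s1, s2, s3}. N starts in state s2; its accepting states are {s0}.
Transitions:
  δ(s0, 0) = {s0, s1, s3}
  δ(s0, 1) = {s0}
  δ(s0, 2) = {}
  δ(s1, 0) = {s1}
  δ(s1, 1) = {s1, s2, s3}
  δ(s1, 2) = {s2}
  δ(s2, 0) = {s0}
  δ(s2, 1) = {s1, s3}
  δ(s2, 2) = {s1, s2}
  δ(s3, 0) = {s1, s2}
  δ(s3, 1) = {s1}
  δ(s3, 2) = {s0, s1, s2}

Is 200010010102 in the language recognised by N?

Start: {s2}
read 2: {s1, s2}
read 0: {s0, s1}
read 0: {s0, s1, s3}
read 0: {s0, s1, s2, s3}
read 1: {s0, s1, s2, s3}
read 0: {s0, s1, s2, s3}
read 0: {s0, s1, s2, s3}
read 1: {s0, s1, s2, s3}
read 0: {s0, s1, s2, s3}
read 1: {s0, s1, s2, s3}
read 0: {s0, s1, s2, s3}
read 2: {s0, s1, s2}
Reachable ∩ accepting = {s0} — nonempty.

accepted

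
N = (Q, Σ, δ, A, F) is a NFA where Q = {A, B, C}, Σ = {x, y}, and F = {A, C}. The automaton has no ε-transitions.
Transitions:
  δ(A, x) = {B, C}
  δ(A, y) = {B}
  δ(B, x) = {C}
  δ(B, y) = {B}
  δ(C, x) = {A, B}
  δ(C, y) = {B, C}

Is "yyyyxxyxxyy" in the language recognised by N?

rejected

Start: {A}
read y: {B}
read y: {B}
read y: {B}
read y: {B}
read x: {C}
read x: {A, B}
read y: {B}
read x: {C}
read x: {A, B}
read y: {B}
read y: {B}
Reachable ∩ accepting = {} — empty.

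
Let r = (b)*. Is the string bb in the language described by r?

Split into 2 pieces b · b; each matches b.

yes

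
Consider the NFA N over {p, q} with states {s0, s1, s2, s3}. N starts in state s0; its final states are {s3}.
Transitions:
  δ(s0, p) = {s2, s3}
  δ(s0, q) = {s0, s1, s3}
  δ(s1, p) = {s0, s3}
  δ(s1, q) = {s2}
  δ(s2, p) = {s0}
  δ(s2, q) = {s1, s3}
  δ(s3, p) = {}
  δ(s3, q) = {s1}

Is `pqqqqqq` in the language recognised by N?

accepted

Start: {s0}
read p: {s2, s3}
read q: {s1, s3}
read q: {s1, s2}
read q: {s1, s2, s3}
read q: {s1, s2, s3}
read q: {s1, s2, s3}
read q: {s1, s2, s3}
Reachable ∩ accepting = {s3} — nonempty.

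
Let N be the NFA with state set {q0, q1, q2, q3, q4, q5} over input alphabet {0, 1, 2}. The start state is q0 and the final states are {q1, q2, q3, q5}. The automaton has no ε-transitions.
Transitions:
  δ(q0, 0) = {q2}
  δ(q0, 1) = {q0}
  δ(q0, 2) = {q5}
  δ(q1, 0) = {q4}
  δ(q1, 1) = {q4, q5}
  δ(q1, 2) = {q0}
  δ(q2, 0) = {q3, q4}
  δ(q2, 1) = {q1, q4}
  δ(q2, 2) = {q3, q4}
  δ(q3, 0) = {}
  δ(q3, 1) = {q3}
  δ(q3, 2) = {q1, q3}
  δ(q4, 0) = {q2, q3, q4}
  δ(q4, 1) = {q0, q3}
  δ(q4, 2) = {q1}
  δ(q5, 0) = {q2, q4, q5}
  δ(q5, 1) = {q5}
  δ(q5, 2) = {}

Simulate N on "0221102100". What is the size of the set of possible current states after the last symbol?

4

Start: {q0}
read 0: {q2}
read 2: {q3, q4}
read 2: {q1, q3}
read 1: {q3, q4, q5}
read 1: {q0, q3, q5}
read 0: {q2, q4, q5}
read 2: {q1, q3, q4}
read 1: {q0, q3, q4, q5}
read 0: {q2, q3, q4, q5}
read 0: {q2, q3, q4, q5}
Final reachable set {q2, q3, q4, q5} has 4 states.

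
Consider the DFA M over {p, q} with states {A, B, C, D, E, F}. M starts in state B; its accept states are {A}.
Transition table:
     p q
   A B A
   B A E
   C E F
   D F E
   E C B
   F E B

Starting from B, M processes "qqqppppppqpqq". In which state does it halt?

B --q--> E
E --q--> B
B --q--> E
E --p--> C
C --p--> E
E --p--> C
C --p--> E
E --p--> C
C --p--> E
E --q--> B
B --p--> A
A --q--> A
A --q--> A

A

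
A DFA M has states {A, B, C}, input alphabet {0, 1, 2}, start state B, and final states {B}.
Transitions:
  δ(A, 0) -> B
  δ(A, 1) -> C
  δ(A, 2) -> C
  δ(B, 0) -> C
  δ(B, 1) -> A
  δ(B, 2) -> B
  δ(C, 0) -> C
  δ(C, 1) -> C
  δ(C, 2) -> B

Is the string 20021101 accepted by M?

B --2--> B
B --0--> C
C --0--> C
C --2--> B
B --1--> A
A --1--> C
C --0--> C
C --1--> C
End in state C, which is not an accepting state.

rejected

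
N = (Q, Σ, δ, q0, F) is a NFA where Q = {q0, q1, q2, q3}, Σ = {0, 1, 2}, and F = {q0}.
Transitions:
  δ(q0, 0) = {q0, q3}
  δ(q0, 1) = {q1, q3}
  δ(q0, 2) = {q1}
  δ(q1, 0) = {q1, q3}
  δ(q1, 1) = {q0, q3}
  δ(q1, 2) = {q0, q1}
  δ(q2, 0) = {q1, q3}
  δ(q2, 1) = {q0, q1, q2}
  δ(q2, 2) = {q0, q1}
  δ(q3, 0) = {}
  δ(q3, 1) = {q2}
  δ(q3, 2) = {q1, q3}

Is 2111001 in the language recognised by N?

Start: {q0}
read 2: {q1}
read 1: {q0, q3}
read 1: {q1, q2, q3}
read 1: {q0, q1, q2, q3}
read 0: {q0, q1, q3}
read 0: {q0, q1, q3}
read 1: {q0, q1, q2, q3}
Reachable ∩ accepting = {q0} — nonempty.

accepted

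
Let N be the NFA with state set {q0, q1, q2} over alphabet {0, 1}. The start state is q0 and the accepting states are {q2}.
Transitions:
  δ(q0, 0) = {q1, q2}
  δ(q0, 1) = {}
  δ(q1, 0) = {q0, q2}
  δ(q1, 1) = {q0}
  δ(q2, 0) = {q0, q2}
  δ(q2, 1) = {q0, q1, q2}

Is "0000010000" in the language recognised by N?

accepted

Start: {q0}
read 0: {q1, q2}
read 0: {q0, q2}
read 0: {q0, q1, q2}
read 0: {q0, q1, q2}
read 0: {q0, q1, q2}
read 1: {q0, q1, q2}
read 0: {q0, q1, q2}
read 0: {q0, q1, q2}
read 0: {q0, q1, q2}
read 0: {q0, q1, q2}
Reachable ∩ accepting = {q2} — nonempty.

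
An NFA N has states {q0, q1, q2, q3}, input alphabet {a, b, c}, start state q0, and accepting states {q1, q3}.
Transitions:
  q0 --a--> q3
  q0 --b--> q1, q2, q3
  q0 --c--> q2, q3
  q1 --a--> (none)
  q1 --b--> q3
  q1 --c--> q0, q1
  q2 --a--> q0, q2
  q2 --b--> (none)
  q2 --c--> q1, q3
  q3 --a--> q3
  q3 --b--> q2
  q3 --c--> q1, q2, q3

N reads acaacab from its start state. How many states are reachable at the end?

3

Start: {q0}
read a: {q3}
read c: {q1, q2, q3}
read a: {q0, q2, q3}
read a: {q0, q2, q3}
read c: {q1, q2, q3}
read a: {q0, q2, q3}
read b: {q1, q2, q3}
Final reachable set {q1, q2, q3} has 3 states.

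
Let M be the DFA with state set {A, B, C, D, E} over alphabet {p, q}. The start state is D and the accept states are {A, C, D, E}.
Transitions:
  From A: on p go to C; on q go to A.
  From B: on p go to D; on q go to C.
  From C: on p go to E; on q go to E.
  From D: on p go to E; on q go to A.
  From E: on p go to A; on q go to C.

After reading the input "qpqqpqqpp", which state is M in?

C

D --q--> A
A --p--> C
C --q--> E
E --q--> C
C --p--> E
E --q--> C
C --q--> E
E --p--> A
A --p--> C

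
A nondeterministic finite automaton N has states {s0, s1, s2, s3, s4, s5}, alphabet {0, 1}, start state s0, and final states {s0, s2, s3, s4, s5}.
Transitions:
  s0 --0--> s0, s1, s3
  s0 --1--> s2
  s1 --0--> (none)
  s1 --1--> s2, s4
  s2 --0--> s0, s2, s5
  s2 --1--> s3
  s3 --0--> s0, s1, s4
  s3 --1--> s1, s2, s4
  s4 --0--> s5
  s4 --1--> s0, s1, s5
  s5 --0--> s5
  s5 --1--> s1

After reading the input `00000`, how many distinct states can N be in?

5

Start: {s0}
read 0: {s0, s1, s3}
read 0: {s0, s1, s3, s4}
read 0: {s0, s1, s3, s4, s5}
read 0: {s0, s1, s3, s4, s5}
read 0: {s0, s1, s3, s4, s5}
Final reachable set {s0, s1, s3, s4, s5} has 5 states.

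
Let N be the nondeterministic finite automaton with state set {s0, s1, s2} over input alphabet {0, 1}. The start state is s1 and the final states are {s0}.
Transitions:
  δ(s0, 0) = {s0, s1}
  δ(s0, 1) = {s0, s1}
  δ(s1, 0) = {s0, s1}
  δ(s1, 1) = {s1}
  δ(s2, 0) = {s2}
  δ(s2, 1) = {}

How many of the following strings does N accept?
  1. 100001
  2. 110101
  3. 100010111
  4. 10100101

4

100001: accepted
110101: accepted
100010111: accepted
10100101: accepted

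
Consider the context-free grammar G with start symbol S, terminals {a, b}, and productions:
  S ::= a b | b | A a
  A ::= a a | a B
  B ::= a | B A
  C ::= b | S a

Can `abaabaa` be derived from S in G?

no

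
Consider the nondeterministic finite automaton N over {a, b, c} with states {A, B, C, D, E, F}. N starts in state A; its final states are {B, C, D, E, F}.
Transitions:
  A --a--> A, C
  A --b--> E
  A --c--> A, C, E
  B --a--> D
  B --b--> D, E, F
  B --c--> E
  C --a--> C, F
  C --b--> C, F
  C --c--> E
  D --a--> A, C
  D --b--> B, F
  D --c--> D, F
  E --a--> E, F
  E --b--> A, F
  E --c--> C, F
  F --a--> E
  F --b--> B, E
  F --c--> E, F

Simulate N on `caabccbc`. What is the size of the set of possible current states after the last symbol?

Start: {A}
read c: {A, C, E}
read a: {A, C, E, F}
read a: {A, C, E, F}
read b: {A, B, C, E, F}
read c: {A, C, E, F}
read c: {A, C, E, F}
read b: {A, B, C, E, F}
read c: {A, C, E, F}
Final reachable set {A, C, E, F} has 4 states.

4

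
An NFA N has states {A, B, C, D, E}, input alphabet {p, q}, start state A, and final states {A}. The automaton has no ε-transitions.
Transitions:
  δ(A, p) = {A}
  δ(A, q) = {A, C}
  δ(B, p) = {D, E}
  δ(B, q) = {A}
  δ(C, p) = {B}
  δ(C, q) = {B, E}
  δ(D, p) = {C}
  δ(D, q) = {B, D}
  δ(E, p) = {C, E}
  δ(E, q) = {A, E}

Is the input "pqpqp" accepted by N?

Start: {A}
read p: {A}
read q: {A, C}
read p: {A, B}
read q: {A, C}
read p: {A, B}
Reachable ∩ accepting = {A} — nonempty.

accepted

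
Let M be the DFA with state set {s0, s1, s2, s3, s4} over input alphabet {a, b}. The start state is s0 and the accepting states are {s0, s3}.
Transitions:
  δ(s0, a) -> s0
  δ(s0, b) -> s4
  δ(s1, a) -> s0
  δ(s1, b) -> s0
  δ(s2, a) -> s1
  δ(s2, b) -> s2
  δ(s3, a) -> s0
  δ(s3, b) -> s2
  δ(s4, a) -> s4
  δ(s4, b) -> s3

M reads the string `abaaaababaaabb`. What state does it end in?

s0 --a--> s0
s0 --b--> s4
s4 --a--> s4
s4 --a--> s4
s4 --a--> s4
s4 --a--> s4
s4 --b--> s3
s3 --a--> s0
s0 --b--> s4
s4 --a--> s4
s4 --a--> s4
s4 --a--> s4
s4 --b--> s3
s3 --b--> s2

s2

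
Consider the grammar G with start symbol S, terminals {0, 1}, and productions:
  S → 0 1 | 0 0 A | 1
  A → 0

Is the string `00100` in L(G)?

no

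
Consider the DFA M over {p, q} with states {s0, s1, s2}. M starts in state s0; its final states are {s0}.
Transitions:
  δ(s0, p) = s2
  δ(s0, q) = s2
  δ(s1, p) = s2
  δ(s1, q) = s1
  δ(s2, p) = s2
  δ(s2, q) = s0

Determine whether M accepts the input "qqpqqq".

accepted

s0 --q--> s2
s2 --q--> s0
s0 --p--> s2
s2 --q--> s0
s0 --q--> s2
s2 --q--> s0
End in state s0, which is an accepting state.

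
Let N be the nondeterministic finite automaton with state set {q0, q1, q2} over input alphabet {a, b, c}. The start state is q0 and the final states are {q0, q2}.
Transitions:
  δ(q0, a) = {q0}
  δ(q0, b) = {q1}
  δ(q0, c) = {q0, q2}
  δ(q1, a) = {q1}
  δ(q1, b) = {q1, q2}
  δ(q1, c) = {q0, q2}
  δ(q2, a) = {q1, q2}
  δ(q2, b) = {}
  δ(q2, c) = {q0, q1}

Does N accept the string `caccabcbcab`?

Start: {q0}
read c: {q0, q2}
read a: {q0, q1, q2}
read c: {q0, q1, q2}
read c: {q0, q1, q2}
read a: {q0, q1, q2}
read b: {q1, q2}
read c: {q0, q1, q2}
read b: {q1, q2}
read c: {q0, q1, q2}
read a: {q0, q1, q2}
read b: {q1, q2}
Reachable ∩ accepting = {q2} — nonempty.

accepted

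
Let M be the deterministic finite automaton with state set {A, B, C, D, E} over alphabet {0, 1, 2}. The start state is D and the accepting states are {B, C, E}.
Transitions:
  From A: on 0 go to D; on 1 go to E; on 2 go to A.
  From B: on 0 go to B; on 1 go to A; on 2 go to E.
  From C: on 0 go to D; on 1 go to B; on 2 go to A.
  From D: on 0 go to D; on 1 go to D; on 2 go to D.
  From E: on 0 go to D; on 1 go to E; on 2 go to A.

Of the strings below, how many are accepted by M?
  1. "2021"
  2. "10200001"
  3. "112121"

0

"2021": rejected
"10200001": rejected
"112121": rejected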